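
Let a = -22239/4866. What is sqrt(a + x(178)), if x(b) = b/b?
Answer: I*sqrt(9393002)/1622 ≈ 1.8895*I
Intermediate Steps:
x(b) = 1
a = -7413/1622 (a = -22239*1/4866 = -7413/1622 ≈ -4.5703)
sqrt(a + x(178)) = sqrt(-7413/1622 + 1) = sqrt(-5791/1622) = I*sqrt(9393002)/1622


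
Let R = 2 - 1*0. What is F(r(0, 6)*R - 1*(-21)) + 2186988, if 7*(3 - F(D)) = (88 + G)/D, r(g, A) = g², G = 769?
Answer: 321486820/147 ≈ 2.1870e+6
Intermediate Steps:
R = 2 (R = 2 + 0 = 2)
F(D) = 3 - 857/(7*D) (F(D) = 3 - (88 + 769)/(7*D) = 3 - 857/(7*D))
F(r(0, 6)*R - 1*(-21)) + 2186988 = (3 - 857/(7*(0²*2 - 1*(-21)))) + 2186988 = (3 - 857/(7*(0*2 + 21))) + 2186988 = (3 - 857/(7*(0 + 21))) + 2186988 = (3 - 857/7/21) + 2186988 = (3 - 857/7*1/21) + 2186988 = (3 - 857/147) + 2186988 = -416/147 + 2186988 = 321486820/147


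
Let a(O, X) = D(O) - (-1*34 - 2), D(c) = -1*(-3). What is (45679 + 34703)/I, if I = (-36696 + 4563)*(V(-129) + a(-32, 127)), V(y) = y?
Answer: 13397/481995 ≈ 0.027795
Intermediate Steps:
D(c) = 3
a(O, X) = 39 (a(O, X) = 3 - (-1*34 - 2) = 3 - (-34 - 2) = 3 - 1*(-36) = 3 + 36 = 39)
I = 2891970 (I = (-36696 + 4563)*(-129 + 39) = -32133*(-90) = 2891970)
(45679 + 34703)/I = (45679 + 34703)/2891970 = 80382*(1/2891970) = 13397/481995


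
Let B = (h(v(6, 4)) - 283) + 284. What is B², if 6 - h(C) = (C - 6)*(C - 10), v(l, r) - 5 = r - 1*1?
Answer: 121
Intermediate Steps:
v(l, r) = 4 + r (v(l, r) = 5 + (r - 1*1) = 5 + (r - 1) = 5 + (-1 + r) = 4 + r)
h(C) = 6 - (-10 + C)*(-6 + C) (h(C) = 6 - (C - 6)*(C - 10) = 6 - (-6 + C)*(-10 + C) = 6 - (-10 + C)*(-6 + C))
B = 11 (B = ((-54 - (4 + 4)² + 16*(4 + 4)) - 283) + 284 = ((-54 - 1*8² + 16*8) - 283) + 284 = ((-54 - 1*64 + 128) - 283) + 284 = ((-54 - 64 + 128) - 283) + 284 = (10 - 283) + 284 = -273 + 284 = 11)
B² = 11² = 121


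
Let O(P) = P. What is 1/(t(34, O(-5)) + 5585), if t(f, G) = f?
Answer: 1/5619 ≈ 0.00017797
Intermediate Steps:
1/(t(34, O(-5)) + 5585) = 1/(34 + 5585) = 1/5619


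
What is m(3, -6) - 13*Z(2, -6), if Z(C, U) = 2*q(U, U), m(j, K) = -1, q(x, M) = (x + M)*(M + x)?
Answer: -3745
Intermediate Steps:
q(x, M) = (M + x)**2 (q(x, M) = (M + x)*(M + x) = (M + x)**2)
Z(C, U) = 8*U**2 (Z(C, U) = 2*(U + U)**2 = 2*(2*U)**2 = 2*(4*U**2) = 8*U**2)
m(3, -6) - 13*Z(2, -6) = -1 - 104*(-6)**2 = -1 - 104*36 = -1 - 13*288 = -1 - 3744 = -3745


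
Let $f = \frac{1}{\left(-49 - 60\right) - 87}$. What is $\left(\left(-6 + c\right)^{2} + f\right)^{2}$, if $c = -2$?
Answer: $\frac{157326849}{38416} \approx 4095.3$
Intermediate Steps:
$f = - \frac{1}{196}$ ($f = \frac{1}{\left(-49 - 60\right) - 87} = \frac{1}{-109 - 87} = \frac{1}{-196} = - \frac{1}{196} \approx -0.005102$)
$\left(\left(-6 + c\right)^{2} + f\right)^{2} = \left(\left(-6 - 2\right)^{2} - \frac{1}{196}\right)^{2} = \left(\left(-8\right)^{2} - \frac{1}{196}\right)^{2} = \left(64 - \frac{1}{196}\right)^{2} = \left(\frac{12543}{196}\right)^{2} = \frac{157326849}{38416}$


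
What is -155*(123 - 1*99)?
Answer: -3720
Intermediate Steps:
-155*(123 - 1*99) = -155*(123 - 99) = -155*24 = -3720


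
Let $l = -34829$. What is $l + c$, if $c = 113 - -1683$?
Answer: $-33033$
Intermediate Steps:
$c = 1796$ ($c = 113 + 1683 = 1796$)
$l + c = -34829 + 1796 = -33033$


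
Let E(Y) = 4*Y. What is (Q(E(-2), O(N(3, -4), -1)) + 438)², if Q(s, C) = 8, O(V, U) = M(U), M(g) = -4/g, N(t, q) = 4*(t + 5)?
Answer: 198916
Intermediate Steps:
N(t, q) = 20 + 4*t (N(t, q) = 4*(5 + t) = 20 + 4*t)
O(V, U) = -4/U
(Q(E(-2), O(N(3, -4), -1)) + 438)² = (8 + 438)² = 446² = 198916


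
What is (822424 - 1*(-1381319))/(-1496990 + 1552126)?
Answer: 2203743/55136 ≈ 39.969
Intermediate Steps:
(822424 - 1*(-1381319))/(-1496990 + 1552126) = (822424 + 1381319)/55136 = 2203743*(1/55136) = 2203743/55136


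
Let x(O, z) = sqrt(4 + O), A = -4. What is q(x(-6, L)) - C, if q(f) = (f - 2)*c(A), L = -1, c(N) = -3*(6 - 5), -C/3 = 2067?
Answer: 6207 - 3*I*sqrt(2) ≈ 6207.0 - 4.2426*I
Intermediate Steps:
C = -6201 (C = -3*2067 = -6201)
c(N) = -3 (c(N) = -3*1 = -3)
q(f) = 6 - 3*f (q(f) = (f - 2)*(-3) = (-2 + f)*(-3) = 6 - 3*f)
q(x(-6, L)) - C = (6 - 3*sqrt(4 - 6)) - 1*(-6201) = (6 - 3*I*sqrt(2)) + 6201 = 6207 - 3*I*sqrt(2)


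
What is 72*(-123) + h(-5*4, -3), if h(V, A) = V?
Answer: -8876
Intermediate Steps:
72*(-123) + h(-5*4, -3) = 72*(-123) - 5*4 = -8856 - 20 = -8876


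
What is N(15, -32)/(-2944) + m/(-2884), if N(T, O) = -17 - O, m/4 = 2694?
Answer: -7941951/2122624 ≈ -3.7416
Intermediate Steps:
m = 10776 (m = 4*2694 = 10776)
N(15, -32)/(-2944) + m/(-2884) = (-17 - 1*(-32))/(-2944) + 10776/(-2884) = (-17 + 32)*(-1/2944) + 10776*(-1/2884) = 15*(-1/2944) - 2694/721 = -15/2944 - 2694/721 = -7941951/2122624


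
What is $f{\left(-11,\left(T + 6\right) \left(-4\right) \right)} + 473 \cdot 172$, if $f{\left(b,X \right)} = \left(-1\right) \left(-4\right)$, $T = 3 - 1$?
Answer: $81360$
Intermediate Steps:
$T = 2$
$f{\left(b,X \right)} = 4$
$f{\left(-11,\left(T + 6\right) \left(-4\right) \right)} + 473 \cdot 172 = 4 + 473 \cdot 172 = 4 + 81356 = 81360$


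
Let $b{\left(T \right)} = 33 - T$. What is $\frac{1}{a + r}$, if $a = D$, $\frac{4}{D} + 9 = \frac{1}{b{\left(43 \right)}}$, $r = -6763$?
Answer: $- \frac{91}{615473} \approx -0.00014785$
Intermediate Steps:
$D = - \frac{40}{91}$ ($D = \frac{4}{-9 + \frac{1}{33 - 43}} = \frac{4}{-9 + \frac{1}{-10}} = \frac{4}{-9 - \frac{1}{10}} = \frac{4}{- \frac{91}{10}} = 4 \left(- \frac{10}{91}\right) = - \frac{40}{91} \approx -0.43956$)
$a = - \frac{40}{91} \approx -0.43956$
$\frac{1}{a + r} = \frac{1}{- \frac{40}{91} - 6763} = \frac{1}{- \frac{615473}{91}} = - \frac{91}{615473}$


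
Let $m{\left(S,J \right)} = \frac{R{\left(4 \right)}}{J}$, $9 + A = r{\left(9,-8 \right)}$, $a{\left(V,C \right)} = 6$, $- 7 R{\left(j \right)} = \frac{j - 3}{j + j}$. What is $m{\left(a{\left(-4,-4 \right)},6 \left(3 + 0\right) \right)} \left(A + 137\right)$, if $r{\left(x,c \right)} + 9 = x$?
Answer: $- \frac{8}{63} \approx -0.12698$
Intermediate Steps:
$r{\left(x,c \right)} = -9 + x$
$R{\left(j \right)} = - \frac{-3 + j}{14 j}$ ($R{\left(j \right)} = - \frac{\left(j - 3\right) \frac{1}{j + j}}{7} = - \frac{\left(-3 + j\right) \frac{1}{2 j}}{7} = - \frac{\frac{1}{2} \frac{1}{j} \left(-3 + j\right)}{7} = - \frac{-3 + j}{14 j}$)
$A = -9$ ($A = -9 + \left(-9 + 9\right) = -9 + 0 = -9$)
$m{\left(S,J \right)} = - \frac{1}{56 J}$ ($m{\left(S,J \right)} = \frac{\frac{1}{14} \cdot \frac{1}{4} \left(3 - 4\right)}{J} = \frac{\frac{1}{14} \cdot \frac{1}{4} \left(-1\right)}{J} = - \frac{1}{56 J}$)
$m{\left(a{\left(-4,-4 \right)},6 \left(3 + 0\right) \right)} \left(A + 137\right) = - \frac{1}{56 \cdot 6 \left(3 + 0\right)} \left(-9 + 137\right) = - \frac{1}{56 \cdot 6 \cdot 3} \cdot 128 = - \frac{1}{56 \cdot 18} \cdot 128 = \left(- \frac{1}{56}\right) \frac{1}{18} \cdot 128 = \left(- \frac{1}{1008}\right) 128 = - \frac{8}{63}$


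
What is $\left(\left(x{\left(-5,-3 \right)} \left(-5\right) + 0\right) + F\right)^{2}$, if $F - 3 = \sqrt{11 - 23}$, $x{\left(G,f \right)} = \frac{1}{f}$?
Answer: $\frac{88}{9} + \frac{56 i \sqrt{3}}{3} \approx 9.7778 + 32.332 i$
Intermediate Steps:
$F = 3 + 2 i \sqrt{3}$ ($F = 3 + \sqrt{11 - 23} = 3 + \sqrt{-12} = 3 + 2 i \sqrt{3} \approx 3.0 + 3.4641 i$)
$\left(\left(x{\left(-5,-3 \right)} \left(-5\right) + 0\right) + F\right)^{2} = \left(\left(\frac{1}{-3} \left(-5\right) + 0\right) + \left(3 + 2 i \sqrt{3}\right)\right)^{2} = \left(\left(\left(- \frac{1}{3}\right) \left(-5\right) + 0\right) + \left(3 + 2 i \sqrt{3}\right)\right)^{2} = \left(\left(\frac{5}{3} + 0\right) + \left(3 + 2 i \sqrt{3}\right)\right)^{2} = \left(\frac{5}{3} + \left(3 + 2 i \sqrt{3}\right)\right)^{2} = \left(\frac{14}{3} + 2 i \sqrt{3}\right)^{2}$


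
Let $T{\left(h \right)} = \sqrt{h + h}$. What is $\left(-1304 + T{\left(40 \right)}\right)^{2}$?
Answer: $1700496 - 10432 \sqrt{5} \approx 1.6772 \cdot 10^{6}$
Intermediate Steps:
$T{\left(h \right)} = \sqrt{2} \sqrt{h}$ ($T{\left(h \right)} = \sqrt{2 h} = \sqrt{2} \sqrt{h}$)
$\left(-1304 + T{\left(40 \right)}\right)^{2} = \left(-1304 + \sqrt{2} \sqrt{40}\right)^{2} = \left(-1304 + \sqrt{2} \cdot 2 \sqrt{10}\right)^{2} = \left(-1304 + 4 \sqrt{5}\right)^{2}$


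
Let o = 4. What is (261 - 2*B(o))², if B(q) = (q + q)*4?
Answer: 38809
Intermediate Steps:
B(q) = 8*q (B(q) = (2*q)*4 = 8*q)
(261 - 2*B(o))² = (261 - 16*4)² = (261 - 2*32)² = (261 - 64)² = 197² = 38809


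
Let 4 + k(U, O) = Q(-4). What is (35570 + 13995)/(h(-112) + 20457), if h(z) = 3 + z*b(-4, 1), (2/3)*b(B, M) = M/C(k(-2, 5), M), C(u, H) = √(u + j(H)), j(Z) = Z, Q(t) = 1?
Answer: 84508325/34885476 - 346955*I*√2/34885476 ≈ 2.4225 - 0.014065*I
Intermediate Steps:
k(U, O) = -3 (k(U, O) = -4 + 1 = -3)
C(u, H) = √(H + u) (C(u, H) = √(u + H) = √(H + u))
b(B, M) = 3*M/(2*√(-3 + M)) (b(B, M) = 3*(M/(√(M - 3)))/2 = 3*(M/(√(-3 + M)))/2 = 3*(M/√(-3 + M))/2 = 3*M/(2*√(-3 + M)))
h(z) = 3 - 3*I*z*√2/4 (h(z) = 3 + z*((3/2)*1/√(-3 + 1)) = 3 + z*((3/2)*1/√(-2)) = 3 + z*((3/2)*1*(-I*√2/2)) = 3 + z*(-3*I*√2/4) = 3 - 3*I*z*√2/4)
(35570 + 13995)/(h(-112) + 20457) = (35570 + 13995)/((3 - ¾*I*(-112)*√2) + 20457) = 49565/((3 + 84*I*√2) + 20457) = 49565/(20460 + 84*I*√2)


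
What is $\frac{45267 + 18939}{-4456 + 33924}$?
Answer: $\frac{32103}{14734} \approx 2.1788$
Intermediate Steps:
$\frac{45267 + 18939}{-4456 + 33924} = \frac{64206}{29468} = 64206 \cdot \frac{1}{29468} = \frac{32103}{14734}$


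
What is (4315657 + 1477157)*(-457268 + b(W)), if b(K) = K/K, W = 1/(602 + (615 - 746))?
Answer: -2648862679338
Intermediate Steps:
W = 1/471 (W = 1/(602 - 131) = 1/471 ≈ 0.0021231)
b(K) = 1
(4315657 + 1477157)*(-457268 + b(W)) = (4315657 + 1477157)*(-457268 + 1) = 5792814*(-457267) = -2648862679338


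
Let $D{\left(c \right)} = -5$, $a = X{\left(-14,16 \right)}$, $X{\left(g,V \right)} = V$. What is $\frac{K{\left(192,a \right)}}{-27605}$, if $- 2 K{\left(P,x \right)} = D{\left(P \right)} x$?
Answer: $- \frac{8}{5521} \approx -0.001449$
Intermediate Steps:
$a = 16$
$K{\left(P,x \right)} = \frac{5 x}{2}$ ($K{\left(P,x \right)} = - \frac{\left(-5\right) x}{2} = \frac{5 x}{2}$)
$\frac{K{\left(192,a \right)}}{-27605} = \frac{\frac{5}{2} \cdot 16}{-27605} = 40 \left(- \frac{1}{27605}\right) = - \frac{8}{5521}$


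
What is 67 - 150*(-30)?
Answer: 4567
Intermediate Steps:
67 - 150*(-30) = 67 + 4500 = 4567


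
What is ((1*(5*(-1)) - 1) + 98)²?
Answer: 8464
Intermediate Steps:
((1*(5*(-1)) - 1) + 98)² = ((1*(-5) - 1) + 98)² = ((-5 - 1) + 98)² = (-6 + 98)² = 92² = 8464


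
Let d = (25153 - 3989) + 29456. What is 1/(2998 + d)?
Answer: 1/53618 ≈ 1.8650e-5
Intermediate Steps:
d = 50620 (d = 21164 + 29456 = 50620)
1/(2998 + d) = 1/(2998 + 50620) = 1/53618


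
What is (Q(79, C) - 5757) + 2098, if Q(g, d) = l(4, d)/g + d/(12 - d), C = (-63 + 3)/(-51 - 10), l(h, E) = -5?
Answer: -16187301/4424 ≈ -3659.0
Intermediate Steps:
C = 60/61 (C = -60/(-61) = -60*(-1/61) = 60/61 ≈ 0.98361)
Q(g, d) = -5/g + d/(12 - d)
(Q(79, C) - 5757) + 2098 = ((60 - 5*60/61 - 1*60/61*79)/(79*(-12 + 60/61)) - 5757) + 2098 = ((60 - 300/61 - 4740/61)/(79*(-672/61)) - 5757) + 2098 = ((1/79)*(-61/672)*(-1380/61) - 5757) + 2098 = (115/4424 - 5757) + 2098 = -25468853/4424 + 2098 = -16187301/4424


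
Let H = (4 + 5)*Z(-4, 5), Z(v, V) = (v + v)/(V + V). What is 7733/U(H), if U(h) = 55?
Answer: 703/5 ≈ 140.60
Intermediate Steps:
Z(v, V) = v/V (Z(v, V) = (2*v)/((2*V)) = (2*v)*(1/(2*V)) = v/V)
H = -36/5 (H = (4 + 5)*(-4/5) = 9*(-4*⅕) = 9*(-⅘) = -36/5 ≈ -7.2000)
7733/U(H) = 7733/55 = 7733*(1/55) = 703/5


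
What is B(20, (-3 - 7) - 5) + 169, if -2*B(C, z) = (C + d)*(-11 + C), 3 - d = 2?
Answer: 149/2 ≈ 74.500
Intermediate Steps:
d = 1 (d = 3 - 1*2 = 3 - 2 = 1)
B(C, z) = -(1 + C)*(-11 + C)/2 (B(C, z) = -(C + 1)*(-11 + C)/2 = -(1 + C)*(-11 + C)/2)
B(20, (-3 - 7) - 5) + 169 = (11/2 + 5*20 - 1/2*20**2) + 169 = (11/2 + 100 - 1/2*400) + 169 = (11/2 + 100 - 200) + 169 = -189/2 + 169 = 149/2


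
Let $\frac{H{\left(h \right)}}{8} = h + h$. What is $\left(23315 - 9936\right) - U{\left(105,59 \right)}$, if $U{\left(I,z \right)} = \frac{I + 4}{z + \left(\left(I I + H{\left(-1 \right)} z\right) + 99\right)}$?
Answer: $\frac{136987472}{10239} \approx 13379.0$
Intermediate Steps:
$H{\left(h \right)} = 16 h$ ($H{\left(h \right)} = 8 \left(h + h\right) = 8 \cdot 2 h = 16 h$)
$U{\left(I,z \right)} = \frac{4 + I}{99 + I^{2} - 15 z}$ ($U{\left(I,z \right)} = \frac{I + 4}{z + \left(\left(I I + 16 \left(-1\right) z\right) + 99\right)} = \frac{4 + I}{z + \left(\left(I^{2} - 16 z\right) + 99\right)} = \frac{4 + I}{z + \left(99 + I^{2} - 16 z\right)} = \frac{4 + I}{99 + I^{2} - 15 z}$)
$\left(23315 - 9936\right) - U{\left(105,59 \right)} = \left(23315 - 9936\right) - \frac{4 + 105}{99 + 105^{2} - 885} = \left(23315 - 9936\right) - \frac{1}{99 + 11025 - 885} \cdot 109 = 13379 - \frac{1}{10239} \cdot 109 = 13379 - \frac{109}{10239} = \frac{136987472}{10239}$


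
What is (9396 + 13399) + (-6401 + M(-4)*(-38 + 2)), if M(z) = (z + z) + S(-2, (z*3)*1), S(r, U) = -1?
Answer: 16718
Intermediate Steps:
M(z) = -1 + 2*z (M(z) = (z + z) - 1 = 2*z - 1 = -1 + 2*z)
(9396 + 13399) + (-6401 + M(-4)*(-38 + 2)) = (9396 + 13399) + (-6401 + (-1 + 2*(-4))*(-38 + 2)) = 22795 + (-6401 + (-1 - 8)*(-36)) = 22795 + (-6401 - 9*(-36)) = 22795 + (-6401 + 324) = 22795 - 6077 = 16718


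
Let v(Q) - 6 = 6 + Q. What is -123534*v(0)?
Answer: -1482408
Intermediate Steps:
v(Q) = 12 + Q (v(Q) = 6 + (6 + Q) = 12 + Q)
-123534*v(0) = -123534*(12 + 0) = -123534*12 = -1482408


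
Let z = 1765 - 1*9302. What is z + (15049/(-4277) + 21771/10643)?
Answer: -343152128547/45520111 ≈ -7538.5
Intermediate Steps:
z = -7537 (z = 1765 - 9302 = -7537)
z + (15049/(-4277) + 21771/10643) = -7537 + (15049/(-4277) + 21771/10643) = -7537 + (15049*(-1/4277) + 21771*(1/10643)) = -7537 + (-15049/4277 + 21771/10643) = -7537 - 67051940/45520111 = -343152128547/45520111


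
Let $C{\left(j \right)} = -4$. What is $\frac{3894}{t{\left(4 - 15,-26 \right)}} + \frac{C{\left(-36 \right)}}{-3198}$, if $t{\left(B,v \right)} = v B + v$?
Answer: $\frac{239501}{15990} \approx 14.978$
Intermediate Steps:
$t{\left(B,v \right)} = v + B v$ ($t{\left(B,v \right)} = B v + v = v + B v$)
$\frac{3894}{t{\left(4 - 15,-26 \right)}} + \frac{C{\left(-36 \right)}}{-3198} = \frac{3894}{\left(-26\right) \left(1 + \left(4 - 15\right)\right)} - \frac{4}{-3198} = \frac{3894}{\left(-26\right) \left(1 + \left(4 - 15\right)\right)} - - \frac{2}{1599} = \frac{3894}{\left(-26\right) \left(1 - 11\right)} + \frac{2}{1599} = \frac{3894}{\left(-26\right) \left(-10\right)} + \frac{2}{1599} = \frac{3894}{260} + \frac{2}{1599} = 3894 \cdot \frac{1}{260} + \frac{2}{1599} = \frac{1947}{130} + \frac{2}{1599} = \frac{239501}{15990}$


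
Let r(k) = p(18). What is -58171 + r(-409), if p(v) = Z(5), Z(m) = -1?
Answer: -58172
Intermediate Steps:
p(v) = -1
r(k) = -1
-58171 + r(-409) = -58171 - 1 = -58172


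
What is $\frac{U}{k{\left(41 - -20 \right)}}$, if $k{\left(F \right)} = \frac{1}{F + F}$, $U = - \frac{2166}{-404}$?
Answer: $\frac{66063}{101} \approx 654.09$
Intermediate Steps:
$U = \frac{1083}{202}$ ($U = \left(-2166\right) \left(- \frac{1}{404}\right) = \frac{1083}{202} \approx 5.3614$)
$k{\left(F \right)} = \frac{1}{2 F}$
$\frac{U}{k{\left(41 - -20 \right)}} = \frac{1083}{202 \frac{1}{2 \left(41 - -20\right)}} = \frac{1083}{202 \frac{1}{2 \left(41 + 20\right)}} = \frac{1083}{202 \frac{1}{2 \cdot 61}} = \frac{1083}{202 \cdot \frac{1}{2} \cdot \frac{1}{61}} = \frac{1083 \frac{1}{\frac{1}{122}}}{202} = \frac{1083}{202} \cdot 122 = \frac{66063}{101}$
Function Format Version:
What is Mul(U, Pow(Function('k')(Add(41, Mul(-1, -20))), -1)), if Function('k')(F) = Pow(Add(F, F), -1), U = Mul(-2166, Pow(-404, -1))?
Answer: Rational(66063, 101) ≈ 654.09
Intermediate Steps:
U = Rational(1083, 202) (U = Mul(-2166, Rational(-1, 404)) = Rational(1083, 202) ≈ 5.3614)
Function('k')(F) = Mul(Rational(1, 2), Pow(F, -1)) (Function('k')(F) = Pow(Mul(2, F), -1) = Mul(Rational(1, 2), Pow(F, -1)))
Mul(U, Pow(Function('k')(Add(41, Mul(-1, -20))), -1)) = Mul(Rational(1083, 202), Pow(Mul(Rational(1, 2), Pow(Add(41, Mul(-1, -20)), -1)), -1)) = Mul(Rational(1083, 202), Pow(Mul(Rational(1, 2), Pow(Add(41, 20), -1)), -1)) = Mul(Rational(1083, 202), Pow(Mul(Rational(1, 2), Pow(61, -1)), -1)) = Mul(Rational(1083, 202), Pow(Mul(Rational(1, 2), Rational(1, 61)), -1)) = Mul(Rational(1083, 202), Pow(Rational(1, 122), -1)) = Mul(Rational(1083, 202), 122) = Rational(66063, 101)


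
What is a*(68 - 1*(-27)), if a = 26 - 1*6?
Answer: 1900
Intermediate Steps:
a = 20 (a = 26 - 6 = 20)
a*(68 - 1*(-27)) = 20*(68 - 1*(-27)) = 20*(68 + 27) = 20*95 = 1900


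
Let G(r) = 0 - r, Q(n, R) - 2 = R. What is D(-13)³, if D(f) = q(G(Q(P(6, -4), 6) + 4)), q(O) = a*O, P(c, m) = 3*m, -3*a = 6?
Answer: 13824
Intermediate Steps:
a = -2 (a = -⅓*6 = -2)
Q(n, R) = 2 + R
G(r) = -r
q(O) = -2*O
D(f) = 24 (D(f) = -(-2)*((2 + 6) + 4) = -(-2)*(8 + 4) = -(-2)*12 = -2*(-12) = 24)
D(-13)³ = 24³ = 13824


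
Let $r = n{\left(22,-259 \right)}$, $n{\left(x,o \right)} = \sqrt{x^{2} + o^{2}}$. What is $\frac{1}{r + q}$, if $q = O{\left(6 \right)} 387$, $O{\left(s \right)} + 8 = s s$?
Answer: $\frac{10836}{117351331} - \frac{\sqrt{67565}}{117351331} \approx 9.0123 \cdot 10^{-5}$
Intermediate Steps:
$O{\left(s \right)} = -8 + s^{2}$ ($O{\left(s \right)} = -8 + s s = -8 + s^{2}$)
$n{\left(x,o \right)} = \sqrt{o^{2} + x^{2}}$
$q = 10836$ ($q = \left(-8 + 6^{2}\right) 387 = \left(-8 + 36\right) 387 = 28 \cdot 387 = 10836$)
$r = \sqrt{67565}$ ($r = \sqrt{\left(-259\right)^{2} + 22^{2}} = \sqrt{67081 + 484} = \sqrt{67565} \approx 259.93$)
$\frac{1}{r + q} = \frac{1}{\sqrt{67565} + 10836} = \frac{1}{10836 + \sqrt{67565}}$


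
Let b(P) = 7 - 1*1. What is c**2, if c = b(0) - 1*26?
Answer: 400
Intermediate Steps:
b(P) = 6 (b(P) = 7 - 1 = 6)
c = -20 (c = 6 - 1*26 = 6 - 26 = -20)
c**2 = (-20)**2 = 400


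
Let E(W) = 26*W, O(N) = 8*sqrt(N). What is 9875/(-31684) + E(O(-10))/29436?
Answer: -9875/31684 + 52*I*sqrt(10)/7359 ≈ -0.31167 + 0.022345*I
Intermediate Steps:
9875/(-31684) + E(O(-10))/29436 = 9875/(-31684) + (26*(8*sqrt(-10)))/29436 = 9875*(-1/31684) + (26*(8*(I*sqrt(10))))*(1/29436) = -9875/31684 + (26*(8*I*sqrt(10)))*(1/29436) = -9875/31684 + (208*I*sqrt(10))*(1/29436) = -9875/31684 + 52*I*sqrt(10)/7359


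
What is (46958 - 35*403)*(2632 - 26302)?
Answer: -777630510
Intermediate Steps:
(46958 - 35*403)*(2632 - 26302) = (46958 - 14105)*(-23670) = 32853*(-23670) = -777630510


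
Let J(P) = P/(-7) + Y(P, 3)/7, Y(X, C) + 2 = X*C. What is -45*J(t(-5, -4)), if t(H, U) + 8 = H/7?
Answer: 6120/49 ≈ 124.90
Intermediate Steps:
t(H, U) = -8 + H/7
Y(X, C) = -2 + C*X (Y(X, C) = -2 + X*C = -2 + C*X)
J(P) = -2/7 + 2*P/7 (J(P) = P/(-7) + (-2 + 3*P)/7 = P*(-⅐) + (-2 + 3*P)*(⅐) = -P/7 + (-2/7 + 3*P/7) = -2/7 + 2*P/7)
-45*J(t(-5, -4)) = -45*(-2/7 + 2*(-8 + (⅐)*(-5))/7) = -45*(-2/7 + 2*(-8 - 5/7)/7) = -45*(-2/7 + (2/7)*(-61/7)) = -45*(-2/7 - 122/49) = -45*(-136/49) = 6120/49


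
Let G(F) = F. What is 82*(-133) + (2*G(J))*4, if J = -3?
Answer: -10930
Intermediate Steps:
82*(-133) + (2*G(J))*4 = 82*(-133) + (2*(-3))*4 = -10906 - 6*4 = -10906 - 24 = -10930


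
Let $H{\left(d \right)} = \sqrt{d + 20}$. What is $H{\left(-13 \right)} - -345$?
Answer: $345 + \sqrt{7} \approx 347.65$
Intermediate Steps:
$H{\left(d \right)} = \sqrt{20 + d}$
$H{\left(-13 \right)} - -345 = \sqrt{20 - 13} - -345 = \sqrt{7} + 345 = 345 + \sqrt{7}$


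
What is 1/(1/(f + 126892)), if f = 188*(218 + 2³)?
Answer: 169380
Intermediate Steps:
f = 42488 (f = 188*(218 + 8) = 188*226 = 42488)
1/(1/(f + 126892)) = 1/(1/(42488 + 126892)) = 1/(1/169380) = 169380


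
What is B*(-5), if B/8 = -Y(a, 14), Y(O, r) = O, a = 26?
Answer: 1040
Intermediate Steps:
B = -208 (B = 8*(-1*26) = 8*(-26) = -208)
B*(-5) = -208*(-5) = 1040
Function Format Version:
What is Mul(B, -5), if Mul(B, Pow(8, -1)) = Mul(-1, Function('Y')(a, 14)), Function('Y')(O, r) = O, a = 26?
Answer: 1040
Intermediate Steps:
B = -208 (B = Mul(8, Mul(-1, 26)) = Mul(8, -26) = -208)
Mul(B, -5) = Mul(-208, -5) = 1040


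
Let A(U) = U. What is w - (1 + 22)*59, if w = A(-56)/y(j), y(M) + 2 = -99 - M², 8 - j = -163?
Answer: -19908519/14671 ≈ -1357.0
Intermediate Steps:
j = 171 (j = 8 - 1*(-163) = 8 + 163 = 171)
y(M) = -101 - M² (y(M) = -2 + (-99 - M²) = -101 - M²)
w = 28/14671 (w = -56/(-101 - 1*171²) = -56/(-101 - 1*29241) = -56/(-101 - 29241) = -56/(-29342) = -56*(-1/29342) = 28/14671 ≈ 0.0019085)
w - (1 + 22)*59 = 28/14671 - (1 + 22)*59 = 28/14671 - 23*59 = 28/14671 - 1*1357 = 28/14671 - 1357 = -19908519/14671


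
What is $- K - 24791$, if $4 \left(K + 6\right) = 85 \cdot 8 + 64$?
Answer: $-24971$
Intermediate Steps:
$K = 180$ ($K = -6 + \frac{85 \cdot 8 + 64}{4} = -6 + \frac{680 + 64}{4} = -6 + \frac{1}{4} \cdot 744 = -6 + 186 = 180$)
$- K - 24791 = \left(-1\right) 180 - 24791 = -180 - 24791 = -24971$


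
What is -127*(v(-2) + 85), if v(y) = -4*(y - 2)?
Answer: -12827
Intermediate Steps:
v(y) = 8 - 4*y (v(y) = -4*(-2 + y) = 8 - 4*y)
-127*(v(-2) + 85) = -127*((8 - 4*(-2)) + 85) = -127*((8 + 8) + 85) = -127*(16 + 85) = -127*101 = -12827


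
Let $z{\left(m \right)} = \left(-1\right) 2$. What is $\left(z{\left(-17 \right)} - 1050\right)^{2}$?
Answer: $1106704$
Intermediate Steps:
$z{\left(m \right)} = -2$
$\left(z{\left(-17 \right)} - 1050\right)^{2} = \left(-2 - 1050\right)^{2} = \left(-1052\right)^{2} = 1106704$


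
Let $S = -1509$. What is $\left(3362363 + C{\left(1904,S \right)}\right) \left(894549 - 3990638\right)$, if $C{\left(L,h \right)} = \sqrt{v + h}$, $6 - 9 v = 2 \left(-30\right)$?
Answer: $-10410175098307 - \frac{3096089 i \sqrt{13515}}{3} \approx -1.041 \cdot 10^{13} - 1.1998 \cdot 10^{8} i$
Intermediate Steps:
$v = \frac{22}{3}$ ($v = \frac{2}{3} - \frac{2 \left(-30\right)}{9} = \frac{2}{3} - - \frac{20}{3} = \frac{2}{3} + \frac{20}{3} = \frac{22}{3} \approx 7.3333$)
$C{\left(L,h \right)} = \sqrt{\frac{22}{3} + h}$
$\left(3362363 + C{\left(1904,S \right)}\right) \left(894549 - 3990638\right) = \left(3362363 + \frac{\sqrt{66 + 9 \left(-1509\right)}}{3}\right) \left(894549 - 3990638\right) = \left(3362363 + \frac{\sqrt{66 - 13581}}{3}\right) \left(-3096089\right) = \left(3362363 + \frac{\sqrt{-13515}}{3}\right) \left(-3096089\right) = \left(3362363 + \frac{i \sqrt{13515}}{3}\right) \left(-3096089\right) = -10410175098307 - \frac{3096089 i \sqrt{13515}}{3}$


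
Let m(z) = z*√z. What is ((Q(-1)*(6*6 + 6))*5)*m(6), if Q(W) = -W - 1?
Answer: 0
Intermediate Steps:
m(z) = z^(3/2)
Q(W) = -1 - W
((Q(-1)*(6*6 + 6))*5)*m(6) = (((-1 - 1*(-1))*(6*6 + 6))*5)*6^(3/2) = (((-1 + 1)*(36 + 6))*5)*(6*√6) = ((0*42)*5)*(6*√6) = (0*5)*(6*√6) = 0*(6*√6) = 0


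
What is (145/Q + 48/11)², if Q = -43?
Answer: 219961/223729 ≈ 0.98316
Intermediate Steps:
(145/Q + 48/11)² = (145/(-43) + 48/11)² = (145*(-1/43) + 48*(1/11))² = (-145/43 + 48/11)² = (469/473)² = 219961/223729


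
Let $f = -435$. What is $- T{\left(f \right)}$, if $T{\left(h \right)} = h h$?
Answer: $-189225$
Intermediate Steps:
$T{\left(h \right)} = h^{2}$
$- T{\left(f \right)} = - \left(-435\right)^{2} = \left(-1\right) 189225 = -189225$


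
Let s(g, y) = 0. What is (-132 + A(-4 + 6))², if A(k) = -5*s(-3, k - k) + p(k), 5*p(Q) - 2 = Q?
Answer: 430336/25 ≈ 17213.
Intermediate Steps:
p(Q) = ⅖ + Q/5
A(k) = ⅖ + k/5 (A(k) = -5*0 + (⅖ + k/5) = 0 + (⅖ + k/5) = ⅖ + k/5)
(-132 + A(-4 + 6))² = (-132 + (⅖ + (-4 + 6)/5))² = (-132 + (⅖ + (⅕)*2))² = (-132 + (⅖ + ⅖))² = (-132 + ⅘)² = (-656/5)² = 430336/25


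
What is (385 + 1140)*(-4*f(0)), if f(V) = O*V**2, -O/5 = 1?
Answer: 0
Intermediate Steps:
O = -5 (O = -5*1 = -5)
f(V) = -5*V**2
(385 + 1140)*(-4*f(0)) = (385 + 1140)*(-(-20)*0**2) = 1525*(-(-20)*0) = 1525*(-4*0) = 1525*0 = 0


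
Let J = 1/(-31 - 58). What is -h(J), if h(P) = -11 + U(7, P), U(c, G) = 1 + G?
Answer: 891/89 ≈ 10.011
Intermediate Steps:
J = -1/89 (J = 1/(-89) = -1/89 ≈ -0.011236)
h(P) = -10 + P (h(P) = -11 + (1 + P) = -10 + P)
-h(J) = -(-10 - 1/89) = -1*(-891/89) = 891/89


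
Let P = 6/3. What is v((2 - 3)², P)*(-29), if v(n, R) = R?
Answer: -58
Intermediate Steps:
P = 2 (P = 6*(⅓) = 2)
v((2 - 3)², P)*(-29) = 2*(-29) = -58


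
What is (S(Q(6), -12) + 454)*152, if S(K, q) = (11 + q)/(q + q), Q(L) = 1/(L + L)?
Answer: 207043/3 ≈ 69014.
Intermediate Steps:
Q(L) = 1/(2*L)
S(K, q) = (11 + q)/(2*q) (S(K, q) = (11 + q)/((2*q)) = (11 + q)*(1/(2*q)) = (11 + q)/(2*q))
(S(Q(6), -12) + 454)*152 = ((½)*(11 - 12)/(-12) + 454)*152 = ((½)*(-1/12)*(-1) + 454)*152 = (1/24 + 454)*152 = (10897/24)*152 = 207043/3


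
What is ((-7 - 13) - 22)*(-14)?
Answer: 588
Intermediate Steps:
((-7 - 13) - 22)*(-14) = (-20 - 22)*(-14) = -42*(-14) = 588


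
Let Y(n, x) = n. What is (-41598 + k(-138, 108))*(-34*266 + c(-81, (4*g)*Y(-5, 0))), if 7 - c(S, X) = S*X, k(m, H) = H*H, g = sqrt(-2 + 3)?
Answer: 319006638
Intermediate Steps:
g = 1 (g = sqrt(1) = 1)
k(m, H) = H**2
c(S, X) = 7 - S*X
(-41598 + k(-138, 108))*(-34*266 + c(-81, (4*g)*Y(-5, 0))) = (-41598 + 108**2)*(-34*266 + (7 - 1*(-81)*(4*1)*(-5))) = (-41598 + 11664)*(-9044 + (7 - 1*(-81)*4*(-5))) = -29934*(-9044 + (7 - 1*(-81)*(-20))) = -29934*(-9044 + (7 - 1620)) = -29934*(-9044 - 1613) = -29934*(-10657) = 319006638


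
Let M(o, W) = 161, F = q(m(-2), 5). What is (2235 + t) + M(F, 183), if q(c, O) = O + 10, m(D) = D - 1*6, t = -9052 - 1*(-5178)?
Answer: -1478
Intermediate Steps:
t = -3874 (t = -9052 + 5178 = -3874)
m(D) = -6 + D (m(D) = D - 6 = -6 + D)
q(c, O) = 10 + O
F = 15 (F = 10 + 5 = 15)
(2235 + t) + M(F, 183) = (2235 - 3874) + 161 = -1639 + 161 = -1478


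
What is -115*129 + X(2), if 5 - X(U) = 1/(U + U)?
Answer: -59321/4 ≈ -14830.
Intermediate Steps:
X(U) = 5 - 1/(2*U) (X(U) = 5 - 1/(U + U) = 5 - 1/(2*U))
-115*129 + X(2) = -115*129 + (5 - ½/2) = -14835 + (5 - ½*½) = -14835 + (5 - ¼) = -14835 + 19/4 = -59321/4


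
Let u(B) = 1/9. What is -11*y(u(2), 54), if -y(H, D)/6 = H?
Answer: 22/3 ≈ 7.3333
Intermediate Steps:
u(B) = 1/9
y(H, D) = -6*H
-11*y(u(2), 54) = -(-66)/9 = -11*(-2/3) = 22/3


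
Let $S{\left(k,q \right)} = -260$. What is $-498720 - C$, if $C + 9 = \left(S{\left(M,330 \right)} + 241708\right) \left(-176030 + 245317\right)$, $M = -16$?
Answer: $-16729706287$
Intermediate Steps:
$C = 16729207567$ ($C = -9 + \left(-260 + 241708\right) \left(-176030 + 245317\right) = -9 + 241448 \cdot 69287 = -9 + 16729207576 = 16729207567$)
$-498720 - C = -498720 - 16729207567 = -16729706287$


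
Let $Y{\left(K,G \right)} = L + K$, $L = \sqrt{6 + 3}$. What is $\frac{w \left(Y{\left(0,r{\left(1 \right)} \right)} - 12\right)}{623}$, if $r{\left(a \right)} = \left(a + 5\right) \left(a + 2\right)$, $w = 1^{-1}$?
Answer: $- \frac{9}{623} \approx -0.014446$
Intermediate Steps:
$w = 1$
$L = 3$ ($L = \sqrt{9} = 3$)
$r{\left(a \right)} = \left(2 + a\right) \left(5 + a\right)$ ($r{\left(a \right)} = \left(5 + a\right) \left(2 + a\right) = \left(2 + a\right) \left(5 + a\right)$)
$Y{\left(K,G \right)} = 3 + K$
$\frac{w \left(Y{\left(0,r{\left(1 \right)} \right)} - 12\right)}{623} = \frac{1 \left(\left(3 + 0\right) - 12\right)}{623} = 1 \left(3 - 12\right) \frac{1}{623} = 1 \left(-9\right) \frac{1}{623} = \left(-9\right) \frac{1}{623} = - \frac{9}{623}$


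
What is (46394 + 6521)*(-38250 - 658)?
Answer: -2058816820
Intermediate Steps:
(46394 + 6521)*(-38250 - 658) = 52915*(-38908) = -2058816820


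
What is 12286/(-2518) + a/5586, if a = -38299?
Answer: -82533239/7032774 ≈ -11.736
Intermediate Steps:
12286/(-2518) + a/5586 = 12286/(-2518) - 38299/5586 = 12286*(-1/2518) - 38299*1/5586 = -6143/1259 - 38299/5586 = -82533239/7032774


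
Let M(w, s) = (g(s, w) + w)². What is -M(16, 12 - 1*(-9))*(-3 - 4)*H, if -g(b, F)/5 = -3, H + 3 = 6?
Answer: 20181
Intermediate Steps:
H = 3 (H = -3 + 6 = 3)
g(b, F) = 15 (g(b, F) = -5*(-3) = 15)
M(w, s) = (15 + w)²
-M(16, 12 - 1*(-9))*(-3 - 4)*H = -(15 + 16)²*(-3 - 4)*3 = -31²*(-7*3) = -961*(-21) = -1*(-20181) = 20181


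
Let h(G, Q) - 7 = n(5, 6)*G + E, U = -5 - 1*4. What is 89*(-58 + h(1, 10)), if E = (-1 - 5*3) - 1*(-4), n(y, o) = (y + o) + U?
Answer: -5429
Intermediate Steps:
U = -9 (U = -5 - 4 = -9)
n(y, o) = -9 + o + y (n(y, o) = (y + o) - 9 = (o + y) - 9 = -9 + o + y)
E = -12 (E = (-1 - 15) + 4 = -16 + 4 = -12)
h(G, Q) = -5 + 2*G (h(G, Q) = 7 + ((-9 + 6 + 5)*G - 12) = 7 + (2*G - 12) = 7 + (-12 + 2*G) = -5 + 2*G)
89*(-58 + h(1, 10)) = 89*(-58 + (-5 + 2*1)) = 89*(-58 + (-5 + 2)) = 89*(-58 - 3) = 89*(-61) = -5429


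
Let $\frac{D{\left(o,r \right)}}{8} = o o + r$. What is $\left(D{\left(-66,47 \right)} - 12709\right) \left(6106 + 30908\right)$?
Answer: $833370210$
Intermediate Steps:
$D{\left(o,r \right)} = 8 r + 8 o^{2}$ ($D{\left(o,r \right)} = 8 \left(o o + r\right) = 8 \left(o^{2} + r\right) = 8 \left(r + o^{2}\right) = 8 r + 8 o^{2}$)
$\left(D{\left(-66,47 \right)} - 12709\right) \left(6106 + 30908\right) = \left(\left(8 \cdot 47 + 8 \left(-66\right)^{2}\right) - 12709\right) \left(6106 + 30908\right) = \left(\left(376 + 8 \cdot 4356\right) - 12709\right) 37014 = \left(\left(376 + 34848\right) - 12709\right) 37014 = \left(35224 - 12709\right) 37014 = 22515 \cdot 37014 = 833370210$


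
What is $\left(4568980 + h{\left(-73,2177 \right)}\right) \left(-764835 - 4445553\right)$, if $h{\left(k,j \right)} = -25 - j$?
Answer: $-23794685289864$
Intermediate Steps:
$\left(4568980 + h{\left(-73,2177 \right)}\right) \left(-764835 - 4445553\right) = \left(4568980 - 2202\right) \left(-764835 - 4445553\right) = \left(4568980 - 2202\right) \left(-5210388\right) = 4566778 \left(-5210388\right) = -23794685289864$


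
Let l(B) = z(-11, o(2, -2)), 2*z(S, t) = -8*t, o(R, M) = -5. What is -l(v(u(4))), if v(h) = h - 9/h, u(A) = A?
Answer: -20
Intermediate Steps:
z(S, t) = -4*t (z(S, t) = (-8*t)/2 = -4*t)
v(h) = h - 9/h
l(B) = 20 (l(B) = -4*(-5) = 20)
-l(v(u(4))) = -1*20 = -20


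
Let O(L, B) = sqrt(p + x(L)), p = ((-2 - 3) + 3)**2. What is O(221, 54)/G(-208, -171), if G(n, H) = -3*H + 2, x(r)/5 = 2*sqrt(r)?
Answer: sqrt(4 + 10*sqrt(221))/515 ≈ 0.023991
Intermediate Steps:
x(r) = 10*sqrt(r) (x(r) = 5*(2*sqrt(r)) = 10*sqrt(r))
G(n, H) = 2 - 3*H
p = 4 (p = (-5 + 3)**2 = (-2)**2 = 4)
O(L, B) = sqrt(4 + 10*sqrt(L))
O(221, 54)/G(-208, -171) = sqrt(4 + 10*sqrt(221))/(2 - 3*(-171)) = sqrt(4 + 10*sqrt(221))/(2 + 513) = sqrt(4 + 10*sqrt(221))/515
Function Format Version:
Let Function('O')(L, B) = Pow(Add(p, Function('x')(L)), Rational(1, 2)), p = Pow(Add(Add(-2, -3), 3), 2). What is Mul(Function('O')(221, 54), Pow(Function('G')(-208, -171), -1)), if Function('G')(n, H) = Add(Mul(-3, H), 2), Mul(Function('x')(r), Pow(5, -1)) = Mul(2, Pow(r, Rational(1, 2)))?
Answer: Mul(Rational(1, 515), Pow(Add(4, Mul(10, Pow(221, Rational(1, 2)))), Rational(1, 2))) ≈ 0.023991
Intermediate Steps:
Function('x')(r) = Mul(10, Pow(r, Rational(1, 2))) (Function('x')(r) = Mul(5, Mul(2, Pow(r, Rational(1, 2)))) = Mul(10, Pow(r, Rational(1, 2))))
Function('G')(n, H) = Add(2, Mul(-3, H))
p = 4 (p = Pow(Add(-5, 3), 2) = Pow(-2, 2) = 4)
Function('O')(L, B) = Pow(Add(4, Mul(10, Pow(L, Rational(1, 2)))), Rational(1, 2))
Mul(Function('O')(221, 54), Pow(Function('G')(-208, -171), -1)) = Mul(Pow(Add(4, Mul(10, Pow(221, Rational(1, 2)))), Rational(1, 2)), Pow(Add(2, Mul(-3, -171)), -1)) = Mul(Pow(Add(4, Mul(10, Pow(221, Rational(1, 2)))), Rational(1, 2)), Pow(Add(2, 513), -1)) = Mul(Pow(Add(4, Mul(10, Pow(221, Rational(1, 2)))), Rational(1, 2)), Pow(515, -1)) = Mul(Pow(Add(4, Mul(10, Pow(221, Rational(1, 2)))), Rational(1, 2)), Rational(1, 515)) = Mul(Rational(1, 515), Pow(Add(4, Mul(10, Pow(221, Rational(1, 2)))), Rational(1, 2)))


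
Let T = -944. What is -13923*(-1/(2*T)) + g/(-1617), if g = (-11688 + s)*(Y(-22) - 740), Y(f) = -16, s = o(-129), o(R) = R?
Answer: -804249927/145376 ≈ -5532.2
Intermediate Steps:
s = -129
g = 8933652 (g = (-11688 - 129)*(-16 - 740) = -11817*(-756) = 8933652)
-13923*(-1/(2*T)) + g/(-1617) = -13923/((-2*(-944))) + 8933652/(-1617) = -13923/1888 + 8933652*(-1/1617) = -13923*1/1888 - 425412/77 = -13923/1888 - 425412/77 = -804249927/145376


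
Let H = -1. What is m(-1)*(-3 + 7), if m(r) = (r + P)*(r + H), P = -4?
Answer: 40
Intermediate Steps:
m(r) = (-1 + r)*(-4 + r) (m(r) = (r - 4)*(r - 1) = (-4 + r)*(-1 + r) = (-1 + r)*(-4 + r))
m(-1)*(-3 + 7) = (4 + (-1)² - 5*(-1))*(-3 + 7) = (4 + 1 + 5)*4 = 10*4 = 40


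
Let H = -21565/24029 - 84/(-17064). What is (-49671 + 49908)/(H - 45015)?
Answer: -8098109406/1538158745797 ≈ -0.0052648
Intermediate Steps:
H = -30497227/34169238 (H = -21565*1/24029 - 84*(-1/17064) = -21565/24029 + 7/1422 = -30497227/34169238 ≈ -0.89253)
(-49671 + 49908)/(H - 45015) = (-49671 + 49908)/(-30497227/34169238 - 45015) = 237/(-1538158745797/34169238) = 237*(-34169238/1538158745797) = -8098109406/1538158745797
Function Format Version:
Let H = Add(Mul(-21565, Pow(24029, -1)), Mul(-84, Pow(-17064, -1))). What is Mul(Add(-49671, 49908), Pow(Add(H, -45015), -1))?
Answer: Rational(-8098109406, 1538158745797) ≈ -0.0052648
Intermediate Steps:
H = Rational(-30497227, 34169238) (H = Add(Mul(-21565, Rational(1, 24029)), Mul(-84, Rational(-1, 17064))) = Add(Rational(-21565, 24029), Rational(7, 1422)) = Rational(-30497227, 34169238) ≈ -0.89253)
Mul(Add(-49671, 49908), Pow(Add(H, -45015), -1)) = Mul(Add(-49671, 49908), Pow(Add(Rational(-30497227, 34169238), -45015), -1)) = Mul(237, Pow(Rational(-1538158745797, 34169238), -1)) = Mul(237, Rational(-34169238, 1538158745797)) = Rational(-8098109406, 1538158745797)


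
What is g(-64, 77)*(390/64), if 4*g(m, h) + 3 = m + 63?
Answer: -195/32 ≈ -6.0938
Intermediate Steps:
g(m, h) = 15 + m/4 (g(m, h) = -3/4 + (m + 63)/4 = -3/4 + (63 + m)/4 = -3/4 + (63/4 + m/4) = 15 + m/4)
g(-64, 77)*(390/64) = (15 + (1/4)*(-64))*(390/64) = (15 - 16)*(390*(1/64)) = -1*195/32 = -195/32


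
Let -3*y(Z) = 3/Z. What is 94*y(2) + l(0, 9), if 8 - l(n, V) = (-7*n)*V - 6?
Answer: -33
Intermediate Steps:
y(Z) = -1/Z
l(n, V) = 14 + 7*V*n (l(n, V) = 8 - ((-7*n)*V - 6) = 8 - (-7*V*n - 6) = 8 - (-6 - 7*V*n) = 8 + (6 + 7*V*n) = 14 + 7*V*n)
94*y(2) + l(0, 9) = 94*(-1/2) + (14 + 7*9*0) = 94*(-1*½) + (14 + 0) = 94*(-½) + 14 = -47 + 14 = -33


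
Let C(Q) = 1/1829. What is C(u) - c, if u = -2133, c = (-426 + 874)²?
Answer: -367087615/1829 ≈ -2.0070e+5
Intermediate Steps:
c = 200704 (c = 448² = 200704)
C(Q) = 1/1829
C(u) - c = 1/1829 - 1*200704 = 1/1829 - 200704 = -367087615/1829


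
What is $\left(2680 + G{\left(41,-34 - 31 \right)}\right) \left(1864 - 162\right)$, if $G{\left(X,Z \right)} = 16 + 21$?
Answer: $4624334$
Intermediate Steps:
$G{\left(X,Z \right)} = 37$
$\left(2680 + G{\left(41,-34 - 31 \right)}\right) \left(1864 - 162\right) = \left(2680 + 37\right) \left(1864 - 162\right) = 2717 \cdot 1702 = 4624334$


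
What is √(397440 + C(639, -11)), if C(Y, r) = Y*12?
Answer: 66*√93 ≈ 636.48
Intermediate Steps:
C(Y, r) = 12*Y
√(397440 + C(639, -11)) = √(397440 + 12*639) = √(397440 + 7668) = √405108 = 66*√93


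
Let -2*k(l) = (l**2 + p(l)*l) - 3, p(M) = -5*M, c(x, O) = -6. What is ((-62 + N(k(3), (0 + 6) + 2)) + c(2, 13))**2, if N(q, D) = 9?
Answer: 3481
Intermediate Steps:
k(l) = 3/2 + 2*l**2 (k(l) = -((l**2 + (-5*l)*l) - 3)/2 = -((l**2 - 5*l**2) - 3)/2 = -(-4*l**2 - 3)/2 = -(-3 - 4*l**2)/2 = 3/2 + 2*l**2)
((-62 + N(k(3), (0 + 6) + 2)) + c(2, 13))**2 = ((-62 + 9) - 6)**2 = (-53 - 6)**2 = (-59)**2 = 3481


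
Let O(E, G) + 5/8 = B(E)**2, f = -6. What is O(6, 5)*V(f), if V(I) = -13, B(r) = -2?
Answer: -351/8 ≈ -43.875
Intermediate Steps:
O(E, G) = 27/8 (O(E, G) = -5/8 + (-2)**2 = -5/8 + 4 = 27/8)
O(6, 5)*V(f) = (27/8)*(-13) = -351/8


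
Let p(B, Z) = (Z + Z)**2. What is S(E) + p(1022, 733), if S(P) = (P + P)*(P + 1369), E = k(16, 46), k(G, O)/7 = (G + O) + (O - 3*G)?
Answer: 3651916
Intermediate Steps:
p(B, Z) = 4*Z**2 (p(B, Z) = (2*Z)**2 = 4*Z**2)
k(G, O) = -14*G + 14*O (k(G, O) = 7*((G + O) + (O - 3*G)) = 7*(-2*G + 2*O) = -14*G + 14*O)
E = 420 (E = -14*16 + 14*46 = -224 + 644 = 420)
S(P) = 2*P*(1369 + P) (S(P) = (2*P)*(1369 + P) = 2*P*(1369 + P))
S(E) + p(1022, 733) = 2*420*(1369 + 420) + 4*733**2 = 2*420*1789 + 4*537289 = 1502760 + 2149156 = 3651916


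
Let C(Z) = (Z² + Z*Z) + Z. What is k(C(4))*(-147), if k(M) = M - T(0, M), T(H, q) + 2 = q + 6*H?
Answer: -294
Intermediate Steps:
C(Z) = Z + 2*Z² (C(Z) = (Z² + Z²) + Z = 2*Z² + Z = Z + 2*Z²)
T(H, q) = -2 + q + 6*H (T(H, q) = -2 + (q + 6*H) = -2 + q + 6*H)
k(M) = 2 (k(M) = M - (-2 + M + 6*0) = M - (-2 + M + 0) = M - (-2 + M) = M + (2 - M) = 2)
k(C(4))*(-147) = 2*(-147) = -294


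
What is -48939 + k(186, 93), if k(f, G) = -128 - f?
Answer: -49253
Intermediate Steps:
-48939 + k(186, 93) = -48939 + (-128 - 1*186) = -48939 + (-128 - 186) = -48939 - 314 = -49253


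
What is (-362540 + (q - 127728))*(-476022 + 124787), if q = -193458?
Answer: 240148501610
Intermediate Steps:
(-362540 + (q - 127728))*(-476022 + 124787) = (-362540 + (-193458 - 127728))*(-476022 + 124787) = (-362540 - 321186)*(-351235) = -683726*(-351235) = 240148501610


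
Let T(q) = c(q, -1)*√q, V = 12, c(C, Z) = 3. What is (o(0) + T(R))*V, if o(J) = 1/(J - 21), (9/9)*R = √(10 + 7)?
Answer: -4/7 + 36*17^(¼) ≈ 72.528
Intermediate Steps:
R = √17 (R = √(10 + 7) = √17 ≈ 4.1231)
o(J) = 1/(-21 + J)
T(q) = 3*√q
(o(0) + T(R))*V = (1/(-21 + 0) + 3*√(√17))*12 = (1/(-21) + 3*17^(¼))*12 = (-1/21 + 3*17^(¼))*12 = -4/7 + 36*17^(¼)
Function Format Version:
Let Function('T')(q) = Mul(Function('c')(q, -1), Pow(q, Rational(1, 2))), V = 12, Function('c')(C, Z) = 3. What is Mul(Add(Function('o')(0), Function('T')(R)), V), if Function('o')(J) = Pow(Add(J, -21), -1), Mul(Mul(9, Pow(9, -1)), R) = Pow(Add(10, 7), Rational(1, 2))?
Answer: Add(Rational(-4, 7), Mul(36, Pow(17, Rational(1, 4)))) ≈ 72.528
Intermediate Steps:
R = Pow(17, Rational(1, 2)) (R = Pow(Add(10, 7), Rational(1, 2)) = Pow(17, Rational(1, 2)) ≈ 4.1231)
Function('o')(J) = Pow(Add(-21, J), -1)
Function('T')(q) = Mul(3, Pow(q, Rational(1, 2)))
Mul(Add(Function('o')(0), Function('T')(R)), V) = Mul(Add(Pow(Add(-21, 0), -1), Mul(3, Pow(Pow(17, Rational(1, 2)), Rational(1, 2)))), 12) = Mul(Add(Pow(-21, -1), Mul(3, Pow(17, Rational(1, 4)))), 12) = Mul(Add(Rational(-1, 21), Mul(3, Pow(17, Rational(1, 4)))), 12) = Add(Rational(-4, 7), Mul(36, Pow(17, Rational(1, 4))))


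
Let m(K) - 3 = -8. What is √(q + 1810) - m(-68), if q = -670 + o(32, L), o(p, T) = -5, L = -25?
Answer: 5 + √1135 ≈ 38.690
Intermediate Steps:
m(K) = -5 (m(K) = 3 - 8 = -5)
q = -675 (q = -670 - 5 = -675)
√(q + 1810) - m(-68) = √(-675 + 1810) - 1*(-5) = √1135 + 5 = 5 + √1135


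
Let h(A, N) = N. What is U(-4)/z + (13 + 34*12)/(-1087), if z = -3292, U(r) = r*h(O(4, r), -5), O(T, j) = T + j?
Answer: -351918/894601 ≈ -0.39338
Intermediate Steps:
U(r) = -5*r (U(r) = r*(-5) = -5*r)
U(-4)/z + (13 + 34*12)/(-1087) = -5*(-4)/(-3292) + (13 + 34*12)/(-1087) = 20*(-1/3292) + (13 + 408)*(-1/1087) = -5/823 + 421*(-1/1087) = -5/823 - 421/1087 = -351918/894601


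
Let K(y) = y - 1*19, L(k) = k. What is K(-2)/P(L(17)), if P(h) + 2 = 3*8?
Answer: -21/22 ≈ -0.95455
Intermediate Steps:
P(h) = 22 (P(h) = -2 + 3*8 = -2 + 24 = 22)
K(y) = -19 + y (K(y) = y - 19 = -19 + y)
K(-2)/P(L(17)) = (-19 - 2)/22 = -21*1/22 = -21/22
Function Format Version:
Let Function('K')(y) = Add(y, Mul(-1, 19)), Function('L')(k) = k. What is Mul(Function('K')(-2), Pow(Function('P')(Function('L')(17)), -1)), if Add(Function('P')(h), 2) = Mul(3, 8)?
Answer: Rational(-21, 22) ≈ -0.95455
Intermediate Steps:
Function('P')(h) = 22 (Function('P')(h) = Add(-2, Mul(3, 8)) = Add(-2, 24) = 22)
Function('K')(y) = Add(-19, y) (Function('K')(y) = Add(y, -19) = Add(-19, y))
Mul(Function('K')(-2), Pow(Function('P')(Function('L')(17)), -1)) = Mul(Add(-19, -2), Pow(22, -1)) = Mul(-21, Rational(1, 22)) = Rational(-21, 22)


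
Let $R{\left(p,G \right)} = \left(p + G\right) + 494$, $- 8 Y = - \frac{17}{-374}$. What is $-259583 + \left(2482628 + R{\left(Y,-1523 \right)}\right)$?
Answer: $\frac{391074815}{176} \approx 2.222 \cdot 10^{6}$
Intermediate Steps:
$Y = - \frac{1}{176}$ ($Y = - \frac{\left(-17\right) \frac{1}{-374}}{8} = - \frac{\left(-17\right) \left(- \frac{1}{374}\right)}{8} = \left(- \frac{1}{8}\right) \frac{1}{22} = - \frac{1}{176} \approx -0.0056818$)
$R{\left(p,G \right)} = 494 + G + p$ ($R{\left(p,G \right)} = \left(G + p\right) + 494 = 494 + G + p$)
$-259583 + \left(2482628 + R{\left(Y,-1523 \right)}\right) = -259583 + \left(2482628 - \frac{181105}{176}\right) = -259583 + \frac{436761423}{176} = \frac{391074815}{176}$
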